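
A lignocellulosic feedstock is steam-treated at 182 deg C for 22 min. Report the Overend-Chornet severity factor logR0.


logR0 = log10(t * exp((T - 100) / 14.75))
= log10(22 * exp((182 - 100) / 14.75))
= 3.7568

3.7568


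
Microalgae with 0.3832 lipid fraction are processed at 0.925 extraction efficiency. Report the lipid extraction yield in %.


Y = lipid_content * extraction_eff * 100
= 0.3832 * 0.925 * 100
= 35.4460%

35.4460%


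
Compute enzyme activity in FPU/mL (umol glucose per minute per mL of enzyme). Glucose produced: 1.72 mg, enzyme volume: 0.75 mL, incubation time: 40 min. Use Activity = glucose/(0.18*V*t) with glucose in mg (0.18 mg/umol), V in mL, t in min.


Activity = glucose_mg / (0.18 mg/umol * V_mL * t_min)
= 1.72 / (0.18 * 0.75 * 40)
= 0.3185 FPU/mL

0.3185 FPU/mL


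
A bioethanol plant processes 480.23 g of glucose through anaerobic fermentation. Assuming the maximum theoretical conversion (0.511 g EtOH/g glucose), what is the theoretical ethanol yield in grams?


Theoretical ethanol yield: m_EtOH = 0.511 * m_glucose
m_EtOH = 0.511 * 480.23 = 245.3975 g

245.3975 g


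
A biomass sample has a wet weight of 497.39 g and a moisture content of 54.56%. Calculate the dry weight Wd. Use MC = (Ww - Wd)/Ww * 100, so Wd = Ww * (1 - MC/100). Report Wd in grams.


Wd = Ww * (1 - MC/100)
= 497.39 * (1 - 54.56/100)
= 226.0140 g

226.0140 g


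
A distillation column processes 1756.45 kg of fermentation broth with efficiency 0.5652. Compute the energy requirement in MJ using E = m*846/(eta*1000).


E = m * 846 / (eta * 1000)
= 1756.45 * 846 / (0.5652 * 1000)
= 2629.0812 MJ

2629.0812 MJ


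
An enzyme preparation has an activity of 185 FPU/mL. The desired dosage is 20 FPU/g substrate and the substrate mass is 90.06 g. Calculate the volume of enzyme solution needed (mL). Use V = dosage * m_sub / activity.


V = dosage * m_sub / activity
V = 20 * 90.06 / 185
V = 9.7362 mL

9.7362 mL


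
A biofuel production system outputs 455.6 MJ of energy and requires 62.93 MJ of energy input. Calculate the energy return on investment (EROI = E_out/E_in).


EROI = E_out / E_in
= 455.6 / 62.93
= 7.2398

7.2398


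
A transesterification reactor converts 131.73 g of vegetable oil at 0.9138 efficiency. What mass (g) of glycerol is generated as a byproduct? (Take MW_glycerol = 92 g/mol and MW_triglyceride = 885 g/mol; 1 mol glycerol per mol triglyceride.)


glycerol = oil * conv * (92/885)
= 131.73 * 0.9138 * 92 / 885
= 12.5135 g

12.5135 g


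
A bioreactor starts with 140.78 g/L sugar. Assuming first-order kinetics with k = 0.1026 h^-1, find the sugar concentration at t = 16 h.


S = S0 * exp(-k * t)
S = 140.78 * exp(-0.1026 * 16)
S = 27.2649 g/L

27.2649 g/L


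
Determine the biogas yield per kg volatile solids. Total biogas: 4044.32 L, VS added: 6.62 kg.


Y = V / VS
= 4044.32 / 6.62
= 610.9245 L/kg VS

610.9245 L/kg VS


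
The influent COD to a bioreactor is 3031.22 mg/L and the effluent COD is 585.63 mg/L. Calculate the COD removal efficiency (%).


eta = (COD_in - COD_out) / COD_in * 100
= (3031.22 - 585.63) / 3031.22 * 100
= 80.6801%

80.6801%


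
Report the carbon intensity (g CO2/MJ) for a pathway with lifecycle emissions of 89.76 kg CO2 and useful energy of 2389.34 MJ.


CI = CO2 * 1000 / E
= 89.76 * 1000 / 2389.34
= 37.5669 g CO2/MJ

37.5669 g CO2/MJ


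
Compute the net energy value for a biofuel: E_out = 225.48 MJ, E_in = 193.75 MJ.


NEV = E_out - E_in
= 225.48 - 193.75
= 31.7300 MJ

31.7300 MJ


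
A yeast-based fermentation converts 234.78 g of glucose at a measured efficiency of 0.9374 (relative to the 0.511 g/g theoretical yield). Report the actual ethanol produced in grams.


Actual ethanol: m = 0.511 * 234.78 * 0.9374
m = 112.4623 g

112.4623 g


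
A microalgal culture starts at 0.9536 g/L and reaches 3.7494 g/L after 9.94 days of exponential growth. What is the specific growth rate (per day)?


mu = ln(X2/X1) / dt
= ln(3.7494/0.9536) / 9.94
= 0.1377 per day

0.1377 per day


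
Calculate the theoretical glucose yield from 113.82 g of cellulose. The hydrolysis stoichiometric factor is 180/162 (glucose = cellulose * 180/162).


glucose = cellulose * 180/162
= 113.82 * 180/162
= 126.4667 g

126.4667 g


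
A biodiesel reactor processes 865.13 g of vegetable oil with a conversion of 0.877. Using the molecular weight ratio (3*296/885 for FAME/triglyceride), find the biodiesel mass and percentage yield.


m_FAME = oil * conv * (3 * 296 / 885) = oil * conv * (888/885)
= 865.13 * 0.877 * 888 / 885
= 761.2909 g
Y = m_FAME / oil * 100 = conv * (888/885) * 100
= 0.877 * 888 / 885 * 100
= 88.00%

761.2909 g FAME; Y = 88.00%


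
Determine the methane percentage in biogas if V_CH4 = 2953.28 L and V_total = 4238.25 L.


CH4% = V_CH4 / V_total * 100
= 2953.28 / 4238.25 * 100
= 69.6816%

69.6816%


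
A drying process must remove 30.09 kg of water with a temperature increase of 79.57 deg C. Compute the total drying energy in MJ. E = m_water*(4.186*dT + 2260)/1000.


E = m_water * (4.186 * dT + 2260) / 1000
= 30.09 * (4.186 * 79.57 + 2260) / 1000
= 78.0258 MJ

78.0258 MJ


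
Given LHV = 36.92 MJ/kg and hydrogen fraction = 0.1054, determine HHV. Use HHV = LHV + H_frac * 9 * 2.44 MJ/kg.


HHV = LHV + H_frac * 9 * 2.44
= 36.92 + 0.1054 * 9 * 2.44
= 39.2346 MJ/kg

39.2346 MJ/kg


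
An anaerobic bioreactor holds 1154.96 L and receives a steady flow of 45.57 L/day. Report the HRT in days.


HRT = V / Q
= 1154.96 / 45.57
= 25.3447 days

25.3447 days


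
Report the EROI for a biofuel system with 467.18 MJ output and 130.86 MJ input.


EROI = E_out / E_in
= 467.18 / 130.86
= 3.5701

3.5701


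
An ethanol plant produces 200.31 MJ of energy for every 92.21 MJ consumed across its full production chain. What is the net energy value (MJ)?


NEV = E_out - E_in
= 200.31 - 92.21
= 108.1000 MJ

108.1000 MJ


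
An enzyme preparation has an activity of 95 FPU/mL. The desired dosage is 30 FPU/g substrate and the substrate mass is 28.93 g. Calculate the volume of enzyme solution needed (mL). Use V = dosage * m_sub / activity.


V = dosage * m_sub / activity
V = 30 * 28.93 / 95
V = 9.1358 mL

9.1358 mL


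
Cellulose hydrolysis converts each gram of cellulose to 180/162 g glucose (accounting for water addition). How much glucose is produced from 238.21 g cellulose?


glucose = cellulose * 180/162
= 238.21 * 180/162
= 264.6778 g

264.6778 g


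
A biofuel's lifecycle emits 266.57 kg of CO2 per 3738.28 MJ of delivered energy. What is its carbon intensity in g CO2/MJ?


CI = CO2 * 1000 / E
= 266.57 * 1000 / 3738.28
= 71.3082 g CO2/MJ

71.3082 g CO2/MJ


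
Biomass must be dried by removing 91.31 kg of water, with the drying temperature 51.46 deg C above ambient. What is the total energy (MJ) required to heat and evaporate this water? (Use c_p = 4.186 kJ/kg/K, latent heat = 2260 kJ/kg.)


E = m_water * (4.186 * dT + 2260) / 1000
= 91.31 * (4.186 * 51.46 + 2260) / 1000
= 226.0298 MJ

226.0298 MJ


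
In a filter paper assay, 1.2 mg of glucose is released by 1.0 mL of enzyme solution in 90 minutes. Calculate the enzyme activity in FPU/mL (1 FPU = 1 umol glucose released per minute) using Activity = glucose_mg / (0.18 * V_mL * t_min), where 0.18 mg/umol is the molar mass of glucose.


Activity = glucose_mg / (0.18 mg/umol * V_mL * t_min)
= 1.2 / (0.18 * 1.0 * 90)
= 0.0741 FPU/mL

0.0741 FPU/mL


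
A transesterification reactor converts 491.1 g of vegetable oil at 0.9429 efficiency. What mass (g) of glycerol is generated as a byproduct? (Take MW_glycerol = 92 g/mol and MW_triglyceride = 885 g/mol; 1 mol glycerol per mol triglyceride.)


glycerol = oil * conv * (92/885)
= 491.1 * 0.9429 * 92 / 885
= 48.1371 g

48.1371 g


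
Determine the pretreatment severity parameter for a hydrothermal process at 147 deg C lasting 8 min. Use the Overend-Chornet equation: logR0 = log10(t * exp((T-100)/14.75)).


logR0 = log10(t * exp((T - 100) / 14.75))
= log10(8 * exp((147 - 100) / 14.75))
= 2.2869

2.2869


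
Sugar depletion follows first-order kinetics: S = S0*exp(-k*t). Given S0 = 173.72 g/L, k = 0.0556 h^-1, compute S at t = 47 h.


S = S0 * exp(-k * t)
S = 173.72 * exp(-0.0556 * 47)
S = 12.7336 g/L

12.7336 g/L


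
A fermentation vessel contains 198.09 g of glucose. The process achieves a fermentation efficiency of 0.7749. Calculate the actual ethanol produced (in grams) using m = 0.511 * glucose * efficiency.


Actual ethanol: m = 0.511 * 198.09 * 0.7749
m = 78.4385 g

78.4385 g


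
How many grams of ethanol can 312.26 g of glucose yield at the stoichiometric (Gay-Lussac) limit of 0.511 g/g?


Theoretical ethanol yield: m_EtOH = 0.511 * m_glucose
m_EtOH = 0.511 * 312.26 = 159.5649 g

159.5649 g


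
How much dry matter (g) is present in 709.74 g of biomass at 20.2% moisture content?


Wd = Ww * (1 - MC/100)
= 709.74 * (1 - 20.2/100)
= 566.3725 g

566.3725 g


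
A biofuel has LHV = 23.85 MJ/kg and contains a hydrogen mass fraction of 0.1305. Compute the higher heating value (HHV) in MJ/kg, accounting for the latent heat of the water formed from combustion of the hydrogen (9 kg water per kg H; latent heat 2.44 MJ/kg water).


HHV = LHV + H_frac * 9 * 2.44
= 23.85 + 0.1305 * 9 * 2.44
= 26.7158 MJ/kg

26.7158 MJ/kg


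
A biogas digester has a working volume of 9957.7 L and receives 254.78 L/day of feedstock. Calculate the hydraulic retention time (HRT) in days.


HRT = V / Q
= 9957.7 / 254.78
= 39.0835 days

39.0835 days


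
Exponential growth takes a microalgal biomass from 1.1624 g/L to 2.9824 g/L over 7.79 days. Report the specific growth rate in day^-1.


mu = ln(X2/X1) / dt
= ln(2.9824/1.1624) / 7.79
= 0.1210 per day

0.1210 per day


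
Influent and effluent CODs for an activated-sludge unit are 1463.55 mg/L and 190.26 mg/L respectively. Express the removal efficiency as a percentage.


eta = (COD_in - COD_out) / COD_in * 100
= (1463.55 - 190.26) / 1463.55 * 100
= 87.0001%

87.0001%


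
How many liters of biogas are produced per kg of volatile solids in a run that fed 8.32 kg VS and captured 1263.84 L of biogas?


Y = V / VS
= 1263.84 / 8.32
= 151.9038 L/kg VS

151.9038 L/kg VS


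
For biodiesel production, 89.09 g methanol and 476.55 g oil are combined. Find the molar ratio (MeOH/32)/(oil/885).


Molar ratio = n_MeOH / n_oil = (MeOH/32) / (oil/885) = (MeOH * 885) / (32 * oil)
= (89.09 * 885) / (32 * 476.55)
= 5.1703

5.1703


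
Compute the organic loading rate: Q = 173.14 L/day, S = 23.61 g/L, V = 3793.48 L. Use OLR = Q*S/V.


OLR = Q * S / V
= 173.14 * 23.61 / 3793.48
= 1.0776 g/L/day

1.0776 g/L/day


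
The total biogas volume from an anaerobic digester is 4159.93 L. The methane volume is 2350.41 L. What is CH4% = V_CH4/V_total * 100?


CH4% = V_CH4 / V_total * 100
= 2350.41 / 4159.93 * 100
= 56.5012%

56.5012%


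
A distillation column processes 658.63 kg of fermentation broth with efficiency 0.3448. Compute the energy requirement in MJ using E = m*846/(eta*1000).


E = m * 846 / (eta * 1000)
= 658.63 * 846 / (0.3448 * 1000)
= 1616.0121 MJ

1616.0121 MJ


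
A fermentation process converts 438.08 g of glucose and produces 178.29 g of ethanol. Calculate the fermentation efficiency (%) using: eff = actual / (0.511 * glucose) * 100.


Fermentation efficiency = (actual / (0.511 * glucose)) * 100
= (178.29 / (0.511 * 438.08)) * 100
= 79.6439%

79.6439%


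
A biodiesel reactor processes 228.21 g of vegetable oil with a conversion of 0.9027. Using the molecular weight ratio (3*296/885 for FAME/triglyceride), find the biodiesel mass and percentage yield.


m_FAME = oil * conv * (3 * 296 / 885) = oil * conv * (888/885)
= 228.21 * 0.9027 * 888 / 885
= 206.7035 g
Y = m_FAME / oil * 100 = conv * (888/885) * 100
= 0.9027 * 888 / 885 * 100
= 90.58%

206.7035 g FAME; Y = 90.58%


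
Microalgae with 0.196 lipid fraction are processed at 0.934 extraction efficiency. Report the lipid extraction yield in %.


Y = lipid_content * extraction_eff * 100
= 0.196 * 0.934 * 100
= 18.3064%

18.3064%


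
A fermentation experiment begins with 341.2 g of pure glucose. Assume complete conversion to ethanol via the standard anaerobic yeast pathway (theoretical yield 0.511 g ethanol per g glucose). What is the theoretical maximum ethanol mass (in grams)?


Theoretical ethanol yield: m_EtOH = 0.511 * m_glucose
m_EtOH = 0.511 * 341.2 = 174.3532 g

174.3532 g


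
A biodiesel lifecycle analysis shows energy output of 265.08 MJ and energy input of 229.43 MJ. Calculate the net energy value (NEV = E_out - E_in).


NEV = E_out - E_in
= 265.08 - 229.43
= 35.6500 MJ

35.6500 MJ


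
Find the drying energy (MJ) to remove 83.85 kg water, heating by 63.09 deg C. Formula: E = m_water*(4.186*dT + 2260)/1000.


E = m_water * (4.186 * dT + 2260) / 1000
= 83.85 * (4.186 * 63.09 + 2260) / 1000
= 211.6453 MJ

211.6453 MJ


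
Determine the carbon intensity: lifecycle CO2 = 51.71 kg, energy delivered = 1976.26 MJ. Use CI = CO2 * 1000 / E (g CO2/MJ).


CI = CO2 * 1000 / E
= 51.71 * 1000 / 1976.26
= 26.1656 g CO2/MJ

26.1656 g CO2/MJ


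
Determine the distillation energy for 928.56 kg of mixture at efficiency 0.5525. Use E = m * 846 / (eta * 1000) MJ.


E = m * 846 / (eta * 1000)
= 928.56 * 846 / (0.5525 * 1000)
= 1421.8312 MJ

1421.8312 MJ


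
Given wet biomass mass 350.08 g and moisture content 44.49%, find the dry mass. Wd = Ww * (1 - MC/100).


Wd = Ww * (1 - MC/100)
= 350.08 * (1 - 44.49/100)
= 194.3294 g

194.3294 g


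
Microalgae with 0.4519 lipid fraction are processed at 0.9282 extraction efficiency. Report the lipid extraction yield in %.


Y = lipid_content * extraction_eff * 100
= 0.4519 * 0.9282 * 100
= 41.9454%

41.9454%


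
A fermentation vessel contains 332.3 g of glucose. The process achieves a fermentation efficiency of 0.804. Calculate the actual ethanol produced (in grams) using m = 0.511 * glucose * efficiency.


Actual ethanol: m = 0.511 * 332.3 * 0.804
m = 136.5235 g

136.5235 g


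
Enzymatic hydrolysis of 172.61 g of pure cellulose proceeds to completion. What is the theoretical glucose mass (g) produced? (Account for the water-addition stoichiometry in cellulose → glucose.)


glucose = cellulose * 180/162
= 172.61 * 180/162
= 191.7889 g

191.7889 g


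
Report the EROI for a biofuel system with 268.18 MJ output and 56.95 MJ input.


EROI = E_out / E_in
= 268.18 / 56.95
= 4.7090

4.7090


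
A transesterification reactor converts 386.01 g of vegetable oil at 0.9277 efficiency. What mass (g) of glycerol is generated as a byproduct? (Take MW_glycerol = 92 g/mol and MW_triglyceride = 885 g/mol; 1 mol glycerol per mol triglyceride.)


glycerol = oil * conv * (92/885)
= 386.01 * 0.9277 * 92 / 885
= 37.2264 g

37.2264 g


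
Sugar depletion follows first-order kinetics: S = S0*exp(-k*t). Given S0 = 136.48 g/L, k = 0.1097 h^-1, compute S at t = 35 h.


S = S0 * exp(-k * t)
S = 136.48 * exp(-0.1097 * 35)
S = 2.9349 g/L

2.9349 g/L


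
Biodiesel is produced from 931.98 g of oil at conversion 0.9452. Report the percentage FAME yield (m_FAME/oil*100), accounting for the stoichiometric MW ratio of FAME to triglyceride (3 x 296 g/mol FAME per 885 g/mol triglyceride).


m_FAME = oil * conv * (3 * 296 / 885) = oil * conv * (888/885)
= 931.98 * 0.9452 * 888 / 885
= 883.8936 g
Y = m_FAME / oil * 100 = conv * (888/885) * 100
= 0.9452 * 888 / 885 * 100
= 94.84%

94.84%


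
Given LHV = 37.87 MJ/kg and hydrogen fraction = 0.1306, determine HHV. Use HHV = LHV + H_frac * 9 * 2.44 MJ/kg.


HHV = LHV + H_frac * 9 * 2.44
= 37.87 + 0.1306 * 9 * 2.44
= 40.7380 MJ/kg

40.7380 MJ/kg


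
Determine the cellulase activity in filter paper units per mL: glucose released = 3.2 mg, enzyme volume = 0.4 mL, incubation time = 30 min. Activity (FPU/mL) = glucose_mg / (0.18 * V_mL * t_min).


Activity = glucose_mg / (0.18 mg/umol * V_mL * t_min)
= 3.2 / (0.18 * 0.4 * 30)
= 1.4815 FPU/mL

1.4815 FPU/mL


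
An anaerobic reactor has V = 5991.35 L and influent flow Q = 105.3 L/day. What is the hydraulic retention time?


HRT = V / Q
= 5991.35 / 105.3
= 56.8979 days

56.8979 days


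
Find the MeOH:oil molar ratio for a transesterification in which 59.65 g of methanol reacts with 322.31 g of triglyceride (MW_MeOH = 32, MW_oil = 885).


Molar ratio = n_MeOH / n_oil = (MeOH/32) / (oil/885) = (MeOH * 885) / (32 * oil)
= (59.65 * 885) / (32 * 322.31)
= 5.1183

5.1183


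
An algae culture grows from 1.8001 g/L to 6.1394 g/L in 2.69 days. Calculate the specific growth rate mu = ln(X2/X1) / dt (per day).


mu = ln(X2/X1) / dt
= ln(6.1394/1.8001) / 2.69
= 0.4561 per day

0.4561 per day


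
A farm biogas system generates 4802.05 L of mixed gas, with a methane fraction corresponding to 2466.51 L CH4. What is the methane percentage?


CH4% = V_CH4 / V_total * 100
= 2466.51 / 4802.05 * 100
= 51.3637%

51.3637%


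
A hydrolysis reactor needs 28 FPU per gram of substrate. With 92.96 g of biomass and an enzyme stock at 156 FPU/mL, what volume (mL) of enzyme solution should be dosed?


V = dosage * m_sub / activity
V = 28 * 92.96 / 156
V = 16.6851 mL

16.6851 mL


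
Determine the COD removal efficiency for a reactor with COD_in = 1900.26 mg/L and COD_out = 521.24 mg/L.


eta = (COD_in - COD_out) / COD_in * 100
= (1900.26 - 521.24) / 1900.26 * 100
= 72.5701%

72.5701%


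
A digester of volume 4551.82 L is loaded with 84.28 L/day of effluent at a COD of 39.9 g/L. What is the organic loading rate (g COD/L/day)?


OLR = Q * S / V
= 84.28 * 39.9 / 4551.82
= 0.7388 g/L/day

0.7388 g/L/day


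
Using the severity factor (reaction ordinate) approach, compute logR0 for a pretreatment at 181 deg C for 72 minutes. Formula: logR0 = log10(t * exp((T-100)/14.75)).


logR0 = log10(t * exp((T - 100) / 14.75))
= log10(72 * exp((181 - 100) / 14.75))
= 4.2423

4.2423


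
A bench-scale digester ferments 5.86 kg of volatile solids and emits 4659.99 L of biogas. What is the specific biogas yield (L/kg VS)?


Y = V / VS
= 4659.99 / 5.86
= 795.2201 L/kg VS

795.2201 L/kg VS


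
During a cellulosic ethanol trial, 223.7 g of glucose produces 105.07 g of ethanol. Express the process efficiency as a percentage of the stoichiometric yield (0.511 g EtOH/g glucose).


Fermentation efficiency = (actual / (0.511 * glucose)) * 100
= (105.07 / (0.511 * 223.7)) * 100
= 91.9162%

91.9162%


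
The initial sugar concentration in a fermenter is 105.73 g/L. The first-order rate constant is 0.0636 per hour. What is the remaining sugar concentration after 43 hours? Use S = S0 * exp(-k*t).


S = S0 * exp(-k * t)
S = 105.73 * exp(-0.0636 * 43)
S = 6.8626 g/L

6.8626 g/L


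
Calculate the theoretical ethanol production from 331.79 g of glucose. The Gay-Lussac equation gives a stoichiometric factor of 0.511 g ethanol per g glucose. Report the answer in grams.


Theoretical ethanol yield: m_EtOH = 0.511 * m_glucose
m_EtOH = 0.511 * 331.79 = 169.5447 g

169.5447 g


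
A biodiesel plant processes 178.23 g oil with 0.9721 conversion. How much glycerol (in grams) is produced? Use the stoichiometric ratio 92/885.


glycerol = oil * conv * (92/885)
= 178.23 * 0.9721 * 92 / 885
= 18.0109 g

18.0109 g


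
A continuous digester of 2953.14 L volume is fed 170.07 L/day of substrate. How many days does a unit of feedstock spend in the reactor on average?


HRT = V / Q
= 2953.14 / 170.07
= 17.3643 days

17.3643 days


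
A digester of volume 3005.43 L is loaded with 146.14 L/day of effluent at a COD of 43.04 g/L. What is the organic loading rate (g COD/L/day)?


OLR = Q * S / V
= 146.14 * 43.04 / 3005.43
= 2.0928 g/L/day

2.0928 g/L/day


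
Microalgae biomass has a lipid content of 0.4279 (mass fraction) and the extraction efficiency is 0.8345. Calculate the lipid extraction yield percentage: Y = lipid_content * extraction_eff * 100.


Y = lipid_content * extraction_eff * 100
= 0.4279 * 0.8345 * 100
= 35.7083%

35.7083%


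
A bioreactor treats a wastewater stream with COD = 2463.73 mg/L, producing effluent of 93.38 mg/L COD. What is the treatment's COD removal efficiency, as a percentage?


eta = (COD_in - COD_out) / COD_in * 100
= (2463.73 - 93.38) / 2463.73 * 100
= 96.2098%

96.2098%


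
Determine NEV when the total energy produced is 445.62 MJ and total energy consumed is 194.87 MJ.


NEV = E_out - E_in
= 445.62 - 194.87
= 250.7500 MJ

250.7500 MJ


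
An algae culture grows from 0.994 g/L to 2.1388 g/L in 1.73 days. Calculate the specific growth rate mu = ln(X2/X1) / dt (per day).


mu = ln(X2/X1) / dt
= ln(2.1388/0.994) / 1.73
= 0.4429 per day

0.4429 per day


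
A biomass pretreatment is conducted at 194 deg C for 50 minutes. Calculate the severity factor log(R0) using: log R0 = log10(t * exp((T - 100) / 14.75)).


logR0 = log10(t * exp((T - 100) / 14.75))
= log10(50 * exp((194 - 100) / 14.75))
= 4.4667

4.4667


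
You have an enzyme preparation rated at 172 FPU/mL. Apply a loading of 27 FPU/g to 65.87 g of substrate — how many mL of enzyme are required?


V = dosage * m_sub / activity
V = 27 * 65.87 / 172
V = 10.3401 mL

10.3401 mL


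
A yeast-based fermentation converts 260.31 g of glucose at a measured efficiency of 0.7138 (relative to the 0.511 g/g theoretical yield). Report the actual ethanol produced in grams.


Actual ethanol: m = 0.511 * 260.31 * 0.7138
m = 94.9485 g

94.9485 g


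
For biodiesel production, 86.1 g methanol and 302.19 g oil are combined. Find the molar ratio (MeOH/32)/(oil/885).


Molar ratio = n_MeOH / n_oil = (MeOH/32) / (oil/885) = (MeOH * 885) / (32 * oil)
= (86.1 * 885) / (32 * 302.19)
= 7.8798

7.8798


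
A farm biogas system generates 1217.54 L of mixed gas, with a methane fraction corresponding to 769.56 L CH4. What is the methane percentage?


CH4% = V_CH4 / V_total * 100
= 769.56 / 1217.54 * 100
= 63.2061%

63.2061%


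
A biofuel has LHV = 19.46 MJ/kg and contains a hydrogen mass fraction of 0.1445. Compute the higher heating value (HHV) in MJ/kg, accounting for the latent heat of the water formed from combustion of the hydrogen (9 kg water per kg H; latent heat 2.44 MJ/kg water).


HHV = LHV + H_frac * 9 * 2.44
= 19.46 + 0.1445 * 9 * 2.44
= 22.6332 MJ/kg

22.6332 MJ/kg


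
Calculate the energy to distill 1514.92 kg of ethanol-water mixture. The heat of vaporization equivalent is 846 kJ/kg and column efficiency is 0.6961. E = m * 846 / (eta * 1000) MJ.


E = m * 846 / (eta * 1000)
= 1514.92 * 846 / (0.6961 * 1000)
= 1841.1468 MJ

1841.1468 MJ


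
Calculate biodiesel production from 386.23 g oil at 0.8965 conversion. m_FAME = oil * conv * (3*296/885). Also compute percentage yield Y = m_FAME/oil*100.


m_FAME = oil * conv * (3 * 296 / 885) = oil * conv * (888/885)
= 386.23 * 0.8965 * 888 / 885
= 347.4289 g
Y = m_FAME / oil * 100 = conv * (888/885) * 100
= 0.8965 * 888 / 885 * 100
= 89.95%

347.4289 g FAME; Y = 89.95%


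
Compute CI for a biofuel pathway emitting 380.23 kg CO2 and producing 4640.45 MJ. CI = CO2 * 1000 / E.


CI = CO2 * 1000 / E
= 380.23 * 1000 / 4640.45
= 81.9382 g CO2/MJ

81.9382 g CO2/MJ


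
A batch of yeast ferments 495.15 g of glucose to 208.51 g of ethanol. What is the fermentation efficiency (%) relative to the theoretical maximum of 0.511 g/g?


Fermentation efficiency = (actual / (0.511 * glucose)) * 100
= (208.51 / (0.511 * 495.15)) * 100
= 82.4080%

82.4080%


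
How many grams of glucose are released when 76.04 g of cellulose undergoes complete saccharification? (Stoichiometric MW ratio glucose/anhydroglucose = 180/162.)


glucose = cellulose * 180/162
= 76.04 * 180/162
= 84.4889 g

84.4889 g


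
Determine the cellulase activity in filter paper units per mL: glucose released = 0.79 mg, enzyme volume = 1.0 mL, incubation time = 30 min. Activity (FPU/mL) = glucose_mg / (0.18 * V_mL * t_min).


Activity = glucose_mg / (0.18 mg/umol * V_mL * t_min)
= 0.79 / (0.18 * 1.0 * 30)
= 0.1463 FPU/mL

0.1463 FPU/mL


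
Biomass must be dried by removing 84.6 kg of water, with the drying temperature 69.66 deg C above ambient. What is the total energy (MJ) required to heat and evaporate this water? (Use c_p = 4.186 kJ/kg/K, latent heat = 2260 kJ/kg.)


E = m_water * (4.186 * dT + 2260) / 1000
= 84.6 * (4.186 * 69.66 + 2260) / 1000
= 215.8651 MJ

215.8651 MJ


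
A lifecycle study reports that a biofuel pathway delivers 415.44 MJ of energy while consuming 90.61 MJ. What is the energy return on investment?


EROI = E_out / E_in
= 415.44 / 90.61
= 4.5849

4.5849


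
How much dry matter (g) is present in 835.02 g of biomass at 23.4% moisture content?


Wd = Ww * (1 - MC/100)
= 835.02 * (1 - 23.4/100)
= 639.6253 g

639.6253 g


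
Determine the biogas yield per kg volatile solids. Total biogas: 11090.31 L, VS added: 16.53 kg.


Y = V / VS
= 11090.31 / 16.53
= 670.9201 L/kg VS

670.9201 L/kg VS


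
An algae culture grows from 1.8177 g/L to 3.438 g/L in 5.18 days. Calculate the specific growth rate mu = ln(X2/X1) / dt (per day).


mu = ln(X2/X1) / dt
= ln(3.438/1.8177) / 5.18
= 0.1230 per day

0.1230 per day


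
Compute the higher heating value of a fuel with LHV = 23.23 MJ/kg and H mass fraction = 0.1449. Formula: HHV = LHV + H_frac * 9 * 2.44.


HHV = LHV + H_frac * 9 * 2.44
= 23.23 + 0.1449 * 9 * 2.44
= 26.4120 MJ/kg

26.4120 MJ/kg


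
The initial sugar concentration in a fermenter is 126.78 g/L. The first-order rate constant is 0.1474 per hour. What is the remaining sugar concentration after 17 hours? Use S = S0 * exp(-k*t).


S = S0 * exp(-k * t)
S = 126.78 * exp(-0.1474 * 17)
S = 10.3466 g/L

10.3466 g/L


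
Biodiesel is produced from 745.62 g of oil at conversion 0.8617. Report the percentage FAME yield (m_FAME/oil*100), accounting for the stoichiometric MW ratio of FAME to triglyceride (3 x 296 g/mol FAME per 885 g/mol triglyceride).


m_FAME = oil * conv * (3 * 296 / 885) = oil * conv * (888/885)
= 745.62 * 0.8617 * 888 / 885
= 644.6787 g
Y = m_FAME / oil * 100 = conv * (888/885) * 100
= 0.8617 * 888 / 885 * 100
= 86.46%

86.46%


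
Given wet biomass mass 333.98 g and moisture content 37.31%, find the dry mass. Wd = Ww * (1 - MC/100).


Wd = Ww * (1 - MC/100)
= 333.98 * (1 - 37.31/100)
= 209.3721 g

209.3721 g


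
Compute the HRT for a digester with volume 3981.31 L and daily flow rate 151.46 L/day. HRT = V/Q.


HRT = V / Q
= 3981.31 / 151.46
= 26.2862 days

26.2862 days


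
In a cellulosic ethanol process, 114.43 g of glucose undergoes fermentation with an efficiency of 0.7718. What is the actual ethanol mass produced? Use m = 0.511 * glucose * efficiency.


Actual ethanol: m = 0.511 * 114.43 * 0.7718
m = 45.1300 g

45.1300 g


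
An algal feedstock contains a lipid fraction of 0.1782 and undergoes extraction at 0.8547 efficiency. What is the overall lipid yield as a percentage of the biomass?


Y = lipid_content * extraction_eff * 100
= 0.1782 * 0.8547 * 100
= 15.2308%

15.2308%


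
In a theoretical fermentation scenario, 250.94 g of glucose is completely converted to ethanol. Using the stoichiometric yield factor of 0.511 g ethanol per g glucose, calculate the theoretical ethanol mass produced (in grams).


Theoretical ethanol yield: m_EtOH = 0.511 * m_glucose
m_EtOH = 0.511 * 250.94 = 128.2303 g

128.2303 g


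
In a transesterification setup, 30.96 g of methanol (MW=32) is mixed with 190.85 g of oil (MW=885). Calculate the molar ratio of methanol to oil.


Molar ratio = n_MeOH / n_oil = (MeOH/32) / (oil/885) = (MeOH * 885) / (32 * oil)
= (30.96 * 885) / (32 * 190.85)
= 4.4864

4.4864


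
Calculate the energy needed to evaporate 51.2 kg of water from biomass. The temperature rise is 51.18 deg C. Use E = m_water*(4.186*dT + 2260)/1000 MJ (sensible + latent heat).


E = m_water * (4.186 * dT + 2260) / 1000
= 51.2 * (4.186 * 51.18 + 2260) / 1000
= 126.6811 MJ

126.6811 MJ


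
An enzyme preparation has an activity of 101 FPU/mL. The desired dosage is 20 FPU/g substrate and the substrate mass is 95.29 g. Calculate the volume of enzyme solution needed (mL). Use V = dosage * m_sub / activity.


V = dosage * m_sub / activity
V = 20 * 95.29 / 101
V = 18.8693 mL

18.8693 mL


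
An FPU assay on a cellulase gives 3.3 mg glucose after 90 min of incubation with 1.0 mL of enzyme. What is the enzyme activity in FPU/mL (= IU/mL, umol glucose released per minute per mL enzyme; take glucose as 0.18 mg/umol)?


Activity = glucose_mg / (0.18 mg/umol * V_mL * t_min)
= 3.3 / (0.18 * 1.0 * 90)
= 0.2037 FPU/mL

0.2037 FPU/mL


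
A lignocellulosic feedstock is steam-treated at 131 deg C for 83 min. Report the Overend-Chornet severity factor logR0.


logR0 = log10(t * exp((T - 100) / 14.75))
= log10(83 * exp((131 - 100) / 14.75))
= 2.8318

2.8318


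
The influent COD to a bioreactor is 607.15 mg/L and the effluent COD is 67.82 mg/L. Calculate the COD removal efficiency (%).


eta = (COD_in - COD_out) / COD_in * 100
= (607.15 - 67.82) / 607.15 * 100
= 88.8298%

88.8298%


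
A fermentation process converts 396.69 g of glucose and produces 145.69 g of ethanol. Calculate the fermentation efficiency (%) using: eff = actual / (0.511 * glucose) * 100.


Fermentation efficiency = (actual / (0.511 * glucose)) * 100
= (145.69 / (0.511 * 396.69)) * 100
= 71.8716%

71.8716%


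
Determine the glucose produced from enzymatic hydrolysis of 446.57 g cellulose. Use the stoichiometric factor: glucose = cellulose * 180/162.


glucose = cellulose * 180/162
= 446.57 * 180/162
= 496.1889 g

496.1889 g


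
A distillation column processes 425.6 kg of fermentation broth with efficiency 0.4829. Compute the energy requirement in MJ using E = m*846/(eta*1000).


E = m * 846 / (eta * 1000)
= 425.6 * 846 / (0.4829 * 1000)
= 745.6152 MJ

745.6152 MJ


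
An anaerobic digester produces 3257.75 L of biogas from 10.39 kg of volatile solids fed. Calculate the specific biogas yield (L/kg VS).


Y = V / VS
= 3257.75 / 10.39
= 313.5467 L/kg VS

313.5467 L/kg VS


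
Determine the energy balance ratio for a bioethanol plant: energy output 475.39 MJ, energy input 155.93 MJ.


EROI = E_out / E_in
= 475.39 / 155.93
= 3.0487

3.0487


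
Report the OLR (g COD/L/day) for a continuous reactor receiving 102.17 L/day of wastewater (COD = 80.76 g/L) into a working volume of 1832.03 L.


OLR = Q * S / V
= 102.17 * 80.76 / 1832.03
= 4.5039 g/L/day

4.5039 g/L/day


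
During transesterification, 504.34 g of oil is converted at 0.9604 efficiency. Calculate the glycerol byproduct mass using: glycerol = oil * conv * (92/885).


glycerol = oil * conv * (92/885)
= 504.34 * 0.9604 * 92 / 885
= 50.3524 g

50.3524 g


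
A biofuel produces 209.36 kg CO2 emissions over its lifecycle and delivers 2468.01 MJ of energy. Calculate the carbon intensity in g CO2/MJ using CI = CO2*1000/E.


CI = CO2 * 1000 / E
= 209.36 * 1000 / 2468.01
= 84.8295 g CO2/MJ

84.8295 g CO2/MJ


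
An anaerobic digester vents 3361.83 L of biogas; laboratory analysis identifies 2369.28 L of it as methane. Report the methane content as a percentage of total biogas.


CH4% = V_CH4 / V_total * 100
= 2369.28 / 3361.83 * 100
= 70.4759%

70.4759%


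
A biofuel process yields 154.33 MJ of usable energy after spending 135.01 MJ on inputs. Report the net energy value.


NEV = E_out - E_in
= 154.33 - 135.01
= 19.3200 MJ

19.3200 MJ


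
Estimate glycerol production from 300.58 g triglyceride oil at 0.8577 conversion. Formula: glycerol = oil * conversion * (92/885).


glycerol = oil * conv * (92/885)
= 300.58 * 0.8577 * 92 / 885
= 26.8003 g

26.8003 g


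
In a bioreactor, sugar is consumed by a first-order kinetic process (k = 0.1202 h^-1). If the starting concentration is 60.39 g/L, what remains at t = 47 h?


S = S0 * exp(-k * t)
S = 60.39 * exp(-0.1202 * 47)
S = 0.2126 g/L

0.2126 g/L


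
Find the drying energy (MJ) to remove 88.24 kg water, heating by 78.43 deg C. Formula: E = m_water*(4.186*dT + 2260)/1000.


E = m_water * (4.186 * dT + 2260) / 1000
= 88.24 * (4.186 * 78.43 + 2260) / 1000
= 228.3923 MJ

228.3923 MJ


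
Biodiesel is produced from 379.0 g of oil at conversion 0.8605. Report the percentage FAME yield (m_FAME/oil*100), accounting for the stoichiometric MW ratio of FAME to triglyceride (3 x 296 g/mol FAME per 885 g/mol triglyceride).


m_FAME = oil * conv * (3 * 296 / 885) = oil * conv * (888/885)
= 379.0 * 0.8605 * 888 / 885
= 327.2350 g
Y = m_FAME / oil * 100 = conv * (888/885) * 100
= 0.8605 * 888 / 885 * 100
= 86.34%

86.34%


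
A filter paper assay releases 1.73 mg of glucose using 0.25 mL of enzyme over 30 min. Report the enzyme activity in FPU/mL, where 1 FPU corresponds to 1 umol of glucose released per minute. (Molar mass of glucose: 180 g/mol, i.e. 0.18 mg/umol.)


Activity = glucose_mg / (0.18 mg/umol * V_mL * t_min)
= 1.73 / (0.18 * 0.25 * 30)
= 1.2815 FPU/mL

1.2815 FPU/mL


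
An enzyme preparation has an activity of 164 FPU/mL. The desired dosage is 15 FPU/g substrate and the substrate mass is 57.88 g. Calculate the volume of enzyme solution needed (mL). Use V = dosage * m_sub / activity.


V = dosage * m_sub / activity
V = 15 * 57.88 / 164
V = 5.2939 mL

5.2939 mL


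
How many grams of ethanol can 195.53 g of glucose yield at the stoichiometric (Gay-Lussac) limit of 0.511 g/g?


Theoretical ethanol yield: m_EtOH = 0.511 * m_glucose
m_EtOH = 0.511 * 195.53 = 99.9158 g

99.9158 g


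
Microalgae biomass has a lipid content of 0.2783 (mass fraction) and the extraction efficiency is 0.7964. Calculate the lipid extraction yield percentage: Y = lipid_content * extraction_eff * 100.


Y = lipid_content * extraction_eff * 100
= 0.2783 * 0.7964 * 100
= 22.1638%

22.1638%


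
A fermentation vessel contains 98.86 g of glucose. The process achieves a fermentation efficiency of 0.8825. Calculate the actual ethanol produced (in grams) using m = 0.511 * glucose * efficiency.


Actual ethanol: m = 0.511 * 98.86 * 0.8825
m = 44.5817 g

44.5817 g


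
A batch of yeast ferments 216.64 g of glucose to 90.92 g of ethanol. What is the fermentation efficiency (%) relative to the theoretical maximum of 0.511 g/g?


Fermentation efficiency = (actual / (0.511 * glucose)) * 100
= (90.92 / (0.511 * 216.64)) * 100
= 82.1296%

82.1296%


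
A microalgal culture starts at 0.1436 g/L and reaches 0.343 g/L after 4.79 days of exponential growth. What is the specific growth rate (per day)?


mu = ln(X2/X1) / dt
= ln(0.343/0.1436) / 4.79
= 0.1818 per day

0.1818 per day


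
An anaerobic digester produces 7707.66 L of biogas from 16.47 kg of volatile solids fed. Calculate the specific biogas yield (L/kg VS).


Y = V / VS
= 7707.66 / 16.47
= 467.9818 L/kg VS

467.9818 L/kg VS


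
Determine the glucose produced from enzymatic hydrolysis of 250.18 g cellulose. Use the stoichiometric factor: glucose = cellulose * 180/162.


glucose = cellulose * 180/162
= 250.18 * 180/162
= 277.9778 g

277.9778 g


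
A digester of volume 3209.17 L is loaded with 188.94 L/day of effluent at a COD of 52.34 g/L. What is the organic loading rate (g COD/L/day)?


OLR = Q * S / V
= 188.94 * 52.34 / 3209.17
= 3.0815 g/L/day

3.0815 g/L/day


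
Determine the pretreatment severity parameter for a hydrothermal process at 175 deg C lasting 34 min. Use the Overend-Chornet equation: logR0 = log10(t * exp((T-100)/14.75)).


logR0 = log10(t * exp((T - 100) / 14.75))
= log10(34 * exp((175 - 100) / 14.75))
= 3.7398

3.7398


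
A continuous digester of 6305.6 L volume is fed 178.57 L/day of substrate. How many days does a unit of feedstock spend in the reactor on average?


HRT = V / Q
= 6305.6 / 178.57
= 35.3116 days

35.3116 days


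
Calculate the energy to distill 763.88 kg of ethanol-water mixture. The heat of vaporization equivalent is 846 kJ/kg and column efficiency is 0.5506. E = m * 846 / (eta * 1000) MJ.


E = m * 846 / (eta * 1000)
= 763.88 * 846 / (0.5506 * 1000)
= 1173.7059 MJ

1173.7059 MJ


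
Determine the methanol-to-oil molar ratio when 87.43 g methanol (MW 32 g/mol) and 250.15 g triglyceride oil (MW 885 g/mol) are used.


Molar ratio = n_MeOH / n_oil = (MeOH/32) / (oil/885) = (MeOH * 885) / (32 * oil)
= (87.43 * 885) / (32 * 250.15)
= 9.6661

9.6661


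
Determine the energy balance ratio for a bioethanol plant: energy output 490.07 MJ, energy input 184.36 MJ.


EROI = E_out / E_in
= 490.07 / 184.36
= 2.6582

2.6582


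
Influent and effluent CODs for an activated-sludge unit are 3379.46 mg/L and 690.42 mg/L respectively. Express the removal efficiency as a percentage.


eta = (COD_in - COD_out) / COD_in * 100
= (3379.46 - 690.42) / 3379.46 * 100
= 79.5701%

79.5701%


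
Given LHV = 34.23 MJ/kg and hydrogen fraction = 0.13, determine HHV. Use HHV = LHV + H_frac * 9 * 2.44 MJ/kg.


HHV = LHV + H_frac * 9 * 2.44
= 34.23 + 0.13 * 9 * 2.44
= 37.0848 MJ/kg

37.0848 MJ/kg


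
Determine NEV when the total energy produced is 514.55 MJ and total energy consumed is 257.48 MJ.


NEV = E_out - E_in
= 514.55 - 257.48
= 257.0700 MJ

257.0700 MJ


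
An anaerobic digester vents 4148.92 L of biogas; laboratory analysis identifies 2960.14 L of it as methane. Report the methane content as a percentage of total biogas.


CH4% = V_CH4 / V_total * 100
= 2960.14 / 4148.92 * 100
= 71.3472%

71.3472%


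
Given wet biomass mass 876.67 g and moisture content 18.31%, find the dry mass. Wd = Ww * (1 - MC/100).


Wd = Ww * (1 - MC/100)
= 876.67 * (1 - 18.31/100)
= 716.1517 g

716.1517 g


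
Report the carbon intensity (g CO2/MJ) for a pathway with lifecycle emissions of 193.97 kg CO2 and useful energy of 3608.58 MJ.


CI = CO2 * 1000 / E
= 193.97 * 1000 / 3608.58
= 53.7524 g CO2/MJ

53.7524 g CO2/MJ


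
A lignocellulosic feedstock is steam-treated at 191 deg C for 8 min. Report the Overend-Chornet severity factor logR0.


logR0 = log10(t * exp((T - 100) / 14.75))
= log10(8 * exp((191 - 100) / 14.75))
= 3.5825

3.5825


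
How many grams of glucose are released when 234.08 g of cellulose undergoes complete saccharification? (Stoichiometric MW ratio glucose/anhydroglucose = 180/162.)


glucose = cellulose * 180/162
= 234.08 * 180/162
= 260.0889 g

260.0889 g


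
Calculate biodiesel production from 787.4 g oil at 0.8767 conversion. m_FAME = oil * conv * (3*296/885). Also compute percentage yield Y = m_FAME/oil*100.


m_FAME = oil * conv * (3 * 296 / 885) = oil * conv * (888/885)
= 787.4 * 0.8767 * 888 / 885
= 692.6536 g
Y = m_FAME / oil * 100 = conv * (888/885) * 100
= 0.8767 * 888 / 885 * 100
= 87.97%

692.6536 g FAME; Y = 87.97%


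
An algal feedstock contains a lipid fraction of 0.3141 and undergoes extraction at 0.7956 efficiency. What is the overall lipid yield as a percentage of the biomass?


Y = lipid_content * extraction_eff * 100
= 0.3141 * 0.7956 * 100
= 24.9898%

24.9898%


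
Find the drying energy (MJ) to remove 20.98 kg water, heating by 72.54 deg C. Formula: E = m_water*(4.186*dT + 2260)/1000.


E = m_water * (4.186 * dT + 2260) / 1000
= 20.98 * (4.186 * 72.54 + 2260) / 1000
= 53.7854 MJ

53.7854 MJ


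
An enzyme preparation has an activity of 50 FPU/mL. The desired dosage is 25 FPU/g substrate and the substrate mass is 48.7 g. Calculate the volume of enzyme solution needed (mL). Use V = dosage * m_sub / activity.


V = dosage * m_sub / activity
V = 25 * 48.7 / 50
V = 24.3500 mL

24.3500 mL


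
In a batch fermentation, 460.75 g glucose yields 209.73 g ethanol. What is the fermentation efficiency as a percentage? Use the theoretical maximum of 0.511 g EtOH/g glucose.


Fermentation efficiency = (actual / (0.511 * glucose)) * 100
= (209.73 / (0.511 * 460.75)) * 100
= 89.0788%

89.0788%
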